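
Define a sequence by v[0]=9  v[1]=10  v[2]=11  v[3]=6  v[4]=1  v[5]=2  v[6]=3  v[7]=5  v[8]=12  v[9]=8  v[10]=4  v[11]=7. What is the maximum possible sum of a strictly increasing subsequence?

42

Let S[i] be the best sum of a strictly increasing subsequence ending at i:
i:      0  1  2  3  4  5  6  7  8  9 10 11
v[i]:   9 10 11  6  1  2  3  5 12  8  4  7
S:      9 19 30  6  1  3  6 11 42 19 10 18
Maximum is 42 (e.g. 9 + 10 + 11 + 12).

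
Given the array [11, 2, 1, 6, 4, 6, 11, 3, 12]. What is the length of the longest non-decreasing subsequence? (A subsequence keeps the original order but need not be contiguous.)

Track the smallest tail for each achievable length (allowing ties):
11 → extends → [11]
2 → replaces 11 → [2]
1 → replaces 2 → [1]
6 → extends → [1, 6]
4 → replaces 6 → [1, 4]
6 → extends → [1, 4, 6]
11 → extends → [1, 4, 6, 11]
3 → replaces 4 → [1, 3, 6, 11]
12 → extends → [1, 3, 6, 11, 12]
Five tails, so the longest non-decreasing subsequence has length 5 (e.g. 2, 6, 6, 11, 12).

5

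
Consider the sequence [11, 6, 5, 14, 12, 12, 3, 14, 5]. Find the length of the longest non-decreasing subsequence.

4

Track the smallest tail for each achievable length (allowing ties):
11 → extends → [11]
6 → replaces 11 → [6]
5 → replaces 6 → [5]
14 → extends → [5, 14]
12 → replaces 14 → [5, 12]
12 → extends → [5, 12, 12]
3 → replaces 5 → [3, 12, 12]
14 → extends → [3, 12, 12, 14]
5 → replaces 12 → [3, 5, 12, 14]
Four tails, so the longest non-decreasing subsequence has length 4 (e.g. 11, 12, 12, 14).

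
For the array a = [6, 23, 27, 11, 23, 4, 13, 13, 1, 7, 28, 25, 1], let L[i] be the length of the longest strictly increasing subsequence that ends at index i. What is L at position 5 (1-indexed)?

3

dp[i] = 1 + max{dp[j] : j<i, a[j]<a[i]} (or 1 if no such j):
i:      1  2  3  4  5  6  7  8  9 10 11 12 13
a[i]:   6 23 27 11 23  4 13 13  1  7 28 25  1
dp:     1  2  3  2  3  1  3  3  1  2  4  4  1
At index 5 the value is 3.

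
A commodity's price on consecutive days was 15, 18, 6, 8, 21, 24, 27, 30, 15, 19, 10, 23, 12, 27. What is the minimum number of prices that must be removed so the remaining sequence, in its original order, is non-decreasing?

Fewest deletions = n − (longest non-decreasing subsequence).
i:      1  2  3  4  5  6  7  8  9 10 11 12 13 14
a[i]:  15 18  6  8 21 24 27 30 15 19 10 23 12 27
dp:     1  2  1  2  3  4  5  6  3  4  3  5  4  6
max dp = 6, so deletions = 14 − 6 = 8.

8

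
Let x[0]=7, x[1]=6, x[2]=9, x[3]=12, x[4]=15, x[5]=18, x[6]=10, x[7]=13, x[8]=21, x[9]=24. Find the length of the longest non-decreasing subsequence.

7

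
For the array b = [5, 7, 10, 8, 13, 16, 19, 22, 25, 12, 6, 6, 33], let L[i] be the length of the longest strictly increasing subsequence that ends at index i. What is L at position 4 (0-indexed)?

dp[i] = 1 + max{dp[j] : j<i, b[j]<b[i]} (or 1 if no such j):
i:      0  1  2  3  4  5  6  7  8  9 10 11 12
b[i]:   5  7 10  8 13 16 19 22 25 12  6  6 33
dp:     1  2  3  3  4  5  6  7  8  4  2  2  9
At index 4 the value is 4.

4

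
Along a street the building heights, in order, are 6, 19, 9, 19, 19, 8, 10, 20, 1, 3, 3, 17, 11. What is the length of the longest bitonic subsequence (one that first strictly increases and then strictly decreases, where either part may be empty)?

6

inc[i] = longest strictly increasing subsequence ending at i; dec[i] = longest strictly decreasing subsequence starting at i:
i:      1  2  3  4  5  6  7  8  9 10 11 12 13
a[i]:   6 19  9 19 19  8 10 20  1  3  3 17 11
inc:    1  2  2  3  3  2  3  4  1  2  2  4  4
dec:    2  4  3  3  3  2  2  3  1  1  1  2  1
Best peak at i=8 (value 20): inc=4, dec=3, length 4+3−1 = 6.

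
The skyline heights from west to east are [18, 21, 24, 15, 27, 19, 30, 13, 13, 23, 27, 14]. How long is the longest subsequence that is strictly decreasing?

Negate each value so 'decreasing' becomes 'increasing', then run patience tails on the negated sequence:
-18 → extends → [-18]
-21 → replaces -18 → [-21]
-24 → replaces -21 → [-24]
-15 → extends → [-24, -15]
-27 → replaces -24 → [-27, -15]
-19 → replaces -15 → [-27, -19]
-30 → replaces -27 → [-30, -19]
-13 → extends → [-30, -19, -13]
-13 → already a tail → [-30, -19, -13]
-23 → replaces -19 → [-30, -23, -13]
-27 → replaces -23 → [-30, -27, -13]
-14 → replaces -13 → [-30, -27, -14]
Three tails, so the longest strictly decreasing subsequence of the original has length 3.

3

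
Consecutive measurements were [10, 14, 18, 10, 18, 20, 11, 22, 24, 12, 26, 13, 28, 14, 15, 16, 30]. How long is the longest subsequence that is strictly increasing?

Let dp[i] be the length of the longest such subsequence ending at index i:
i:      1  2  3  4  5  6  7  8  9 10 11 12 13 14 15 16 17
a[i]:  10 14 18 10 18 20 11 22 24 12 26 13 28 14 15 16 30
dp:     1  2  3  1  3  4  2  5  6  3  7  4  8  5  6  7  9
Maximum dp value is 9.

9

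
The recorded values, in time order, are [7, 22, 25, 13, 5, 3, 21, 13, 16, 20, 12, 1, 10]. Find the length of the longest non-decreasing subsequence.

5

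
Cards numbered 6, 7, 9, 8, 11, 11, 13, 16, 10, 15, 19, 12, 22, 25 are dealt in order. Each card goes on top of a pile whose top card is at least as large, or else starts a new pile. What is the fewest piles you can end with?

9

The minimum number of non-increasing subsequences covering a sequence equals the length of its longest strictly increasing subsequence.
LIS length is 9 (e.g. 6, 7, 9, 11, 13, 16, 19, 22, 25), so 9 piles are needed.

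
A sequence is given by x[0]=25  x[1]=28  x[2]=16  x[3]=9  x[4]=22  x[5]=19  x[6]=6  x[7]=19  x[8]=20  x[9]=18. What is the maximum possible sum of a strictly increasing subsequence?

55

Let S[i] be the best sum of a strictly increasing subsequence ending at i:
i:      0  1  2  3  4  5  6  7  8  9
x[i]:  25 28 16  9 22 19  6 19 20 18
S:     25 53 16  9 38 35  6 35 55 34
Maximum is 55 (e.g. 16 + 19 + 20).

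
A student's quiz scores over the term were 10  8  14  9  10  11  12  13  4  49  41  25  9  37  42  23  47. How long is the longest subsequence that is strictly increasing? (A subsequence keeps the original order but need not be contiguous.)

Track the smallest tail for each achievable length (strict):
10 → extends → [10]
8 → replaces 10 → [8]
14 → extends → [8, 14]
9 → replaces 14 → [8, 9]
10 → extends → [8, 9, 10]
11 → extends → [8, 9, 10, 11]
12 → extends → [8, 9, 10, 11, 12]
13 → extends → [8, 9, 10, 11, 12, 13]
4 → replaces 8 → [4, 9, 10, 11, 12, 13]
49 → extends → [4, 9, 10, 11, 12, 13, 49]
41 → replaces 49 → [4, 9, 10, 11, 12, 13, 41]
25 → replaces 41 → [4, 9, 10, 11, 12, 13, 25]
9 → already a tail → [4, 9, 10, 11, 12, 13, 25]
37 → extends → [4, 9, 10, 11, 12, 13, 25, 37]
42 → extends → [4, 9, 10, 11, 12, 13, 25, 37, 42]
23 → replaces 25 → [4, 9, 10, 11, 12, 13, 23, 37, 42]
47 → extends → [4, 9, 10, 11, 12, 13, 23, 37, 42, 47]
Ten tails, so the longest strictly increasing subsequence has length 10 (e.g. 8, 9, 10, 11, 12, 13, 25, 37, 42, 47).

10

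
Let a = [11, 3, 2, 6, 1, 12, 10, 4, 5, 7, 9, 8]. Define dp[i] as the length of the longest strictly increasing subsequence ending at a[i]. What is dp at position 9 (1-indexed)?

3

dp[i] = 1 + max{dp[j] : j<i, a[j]<a[i]} (or 1 if no such j):
i:      1  2  3  4  5  6  7  8  9 10 11 12
a[i]:  11  3  2  6  1 12 10  4  5  7  9  8
dp:     1  1  1  2  1  3  3  2  3  4  5  5
At index 9 the value is 3.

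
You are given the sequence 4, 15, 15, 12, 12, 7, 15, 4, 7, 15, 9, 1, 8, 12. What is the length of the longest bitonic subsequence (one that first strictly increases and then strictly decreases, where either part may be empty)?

inc[i] = longest strictly increasing subsequence ending at i; dec[i] = longest strictly decreasing subsequence starting at i:
i:      1  2  3  4  5  6  7  8  9 10 11 12 13 14
a[i]:   4 15 15 12 12  7 15  4  7 15  9  1  8 12
inc:    1  2  2  2  2  2  3  1  2  3  3  1  3  4
dec:    2  5  5  4  4  3  3  2  2  3  2  1  1  1
Best peak at i=2 (value 15): inc=2, dec=5, length 2+5−1 = 6.

6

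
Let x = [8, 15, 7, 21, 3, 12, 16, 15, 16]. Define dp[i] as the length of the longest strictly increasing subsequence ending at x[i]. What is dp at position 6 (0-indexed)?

3

dp[i] = 1 + max{dp[j] : j<i, x[j]<x[i]} (or 1 if no such j):
i:      0  1  2  3  4  5  6  7  8
x[i]:   8 15  7 21  3 12 16 15 16
dp:     1  2  1  3  1  2  3  3  4
At index 6 the value is 3.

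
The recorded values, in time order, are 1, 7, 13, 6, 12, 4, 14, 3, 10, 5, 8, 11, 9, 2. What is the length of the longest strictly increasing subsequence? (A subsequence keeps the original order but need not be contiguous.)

5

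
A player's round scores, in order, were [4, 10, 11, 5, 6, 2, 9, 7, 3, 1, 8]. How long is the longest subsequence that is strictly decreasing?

5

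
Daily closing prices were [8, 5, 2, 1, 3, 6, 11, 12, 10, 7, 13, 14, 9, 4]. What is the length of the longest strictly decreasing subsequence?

Let dp[i] be the longest strictly decreasing subsequence ending at i:
i:      1  2  3  4  5  6  7  8  9 10 11 12 13 14
a[i]:   8  5  2  1  3  6 11 12 10  7 13 14  9  4
dp:     1  2  3  4  3  2  1  1  2  3  1  1  3  4
Maximum is 4.

4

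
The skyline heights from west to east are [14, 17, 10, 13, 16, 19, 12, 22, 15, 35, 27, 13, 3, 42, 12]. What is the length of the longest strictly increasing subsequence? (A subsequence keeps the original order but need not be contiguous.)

Track the smallest tail for each achievable length (strict):
14 → extends → [14]
17 → extends → [14, 17]
10 → replaces 14 → [10, 17]
13 → replaces 17 → [10, 13]
16 → extends → [10, 13, 16]
19 → extends → [10, 13, 16, 19]
12 → replaces 13 → [10, 12, 16, 19]
22 → extends → [10, 12, 16, 19, 22]
15 → replaces 16 → [10, 12, 15, 19, 22]
35 → extends → [10, 12, 15, 19, 22, 35]
27 → replaces 35 → [10, 12, 15, 19, 22, 27]
13 → replaces 15 → [10, 12, 13, 19, 22, 27]
3 → replaces 10 → [3, 12, 13, 19, 22, 27]
42 → extends → [3, 12, 13, 19, 22, 27, 42]
12 → already a tail → [3, 12, 13, 19, 22, 27, 42]
Seven tails, so the longest strictly increasing subsequence has length 7 (e.g. 10, 13, 16, 19, 22, 35, 42).

7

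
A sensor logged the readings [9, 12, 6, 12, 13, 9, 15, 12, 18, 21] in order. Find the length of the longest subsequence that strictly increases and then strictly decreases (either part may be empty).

inc[i] = longest strictly increasing subsequence ending at i; dec[i] = longest strictly decreasing subsequence starting at i:
i:      1  2  3  4  5  6  7  8  9 10
a[i]:   9 12  6 12 13  9 15 12 18 21
inc:    1  2  1  2  3  2  4  3  5  6
dec:    2  2  1  2  2  1  2  1  1  1
Best peak at i=10 (value 21): inc=6, dec=1, length 6+1−1 = 6.

6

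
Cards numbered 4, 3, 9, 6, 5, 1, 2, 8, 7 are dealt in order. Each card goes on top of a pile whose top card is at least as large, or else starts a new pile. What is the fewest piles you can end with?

3

Place each on the leftmost legal pile:
4 → new pile 1 (tops now [4])
3 → pile 1 (tops now [3])
9 → new pile 2 (tops now [3, 9])
6 → pile 2 (tops now [3, 6])
5 → pile 2 (tops now [3, 5])
1 → pile 1 (tops now [1, 5])
2 → pile 2 (tops now [1, 2])
8 → new pile 3 (tops now [1, 2, 8])
7 → pile 3 (tops now [1, 2, 7])
Three piles.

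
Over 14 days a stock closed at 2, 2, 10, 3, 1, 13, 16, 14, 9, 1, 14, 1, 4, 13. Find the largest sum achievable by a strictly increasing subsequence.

41

Let S[i] be the best sum of a strictly increasing subsequence ending at i:
i:      1  2  3  4  5  6  7  8  9 10 11 12 13 14
a[i]:   2  2 10  3  1 13 16 14  9  1 14  1  4 13
S:      2  2 12  5  1 25 41 39 14  1 39  1  9 27
Maximum is 41 (e.g. 2 + 10 + 13 + 16).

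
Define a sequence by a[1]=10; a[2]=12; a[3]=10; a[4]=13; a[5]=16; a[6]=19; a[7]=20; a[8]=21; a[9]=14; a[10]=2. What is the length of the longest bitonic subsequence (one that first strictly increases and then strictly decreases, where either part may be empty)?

9

inc[i] = longest strictly increasing subsequence ending at i; dec[i] = longest strictly decreasing subsequence starting at i:
i:      1  2  3  4  5  6  7  8  9 10
a[i]:  10 12 10 13 16 19 20 21 14  2
inc:    1  2  1  3  4  5  6  7  4  1
dec:    2  3  2  2  3  3  3  3  2  1
Best peak at i=8 (value 21): inc=7, dec=3, length 7+3−1 = 9.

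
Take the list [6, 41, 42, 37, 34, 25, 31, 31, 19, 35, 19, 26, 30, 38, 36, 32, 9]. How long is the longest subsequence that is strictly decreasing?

6

Negate each value so 'decreasing' becomes 'increasing', then run patience tails on the negated sequence:
-6 → extends → [-6]
-41 → replaces -6 → [-41]
-42 → replaces -41 → [-42]
-37 → extends → [-42, -37]
-34 → extends → [-42, -37, -34]
-25 → extends → [-42, -37, -34, -25]
-31 → replaces -25 → [-42, -37, -34, -31]
-31 → already a tail → [-42, -37, -34, -31]
-19 → extends → [-42, -37, -34, -31, -19]
-35 → replaces -34 → [-42, -37, -35, -31, -19]
-19 → already a tail → [-42, -37, -35, -31, -19]
-26 → replaces -19 → [-42, -37, -35, -31, -26]
-30 → replaces -26 → [-42, -37, -35, -31, -30]
-38 → replaces -37 → [-42, -38, -35, -31, -30]
-36 → replaces -35 → [-42, -38, -36, -31, -30]
-32 → replaces -31 → [-42, -38, -36, -32, -30]
-9 → extends → [-42, -38, -36, -32, -30, -9]
Six tails, so the longest strictly decreasing subsequence of the original has length 6.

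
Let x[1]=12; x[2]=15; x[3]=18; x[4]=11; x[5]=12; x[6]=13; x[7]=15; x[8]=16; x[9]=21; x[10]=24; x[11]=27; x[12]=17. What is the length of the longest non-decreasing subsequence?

8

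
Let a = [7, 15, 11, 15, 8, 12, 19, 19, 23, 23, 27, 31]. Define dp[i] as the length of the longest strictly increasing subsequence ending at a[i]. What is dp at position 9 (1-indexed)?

dp[i] = 1 + max{dp[j] : j<i, a[j]<a[i]} (or 1 if no such j):
i:      1  2  3  4  5  6  7  8  9 10 11 12
a[i]:   7 15 11 15  8 12 19 19 23 23 27 31
dp:     1  2  2  3  2  3  4  4  5  5  6  7
At index 9 the value is 5.

5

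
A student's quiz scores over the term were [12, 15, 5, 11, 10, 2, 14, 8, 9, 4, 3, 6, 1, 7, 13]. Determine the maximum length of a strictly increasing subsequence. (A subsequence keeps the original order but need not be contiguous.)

5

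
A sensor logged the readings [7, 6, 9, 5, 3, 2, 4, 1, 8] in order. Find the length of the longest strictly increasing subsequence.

Track the smallest tail for each achievable length (strict):
7 → extends → [7]
6 → replaces 7 → [6]
9 → extends → [6, 9]
5 → replaces 6 → [5, 9]
3 → replaces 5 → [3, 9]
2 → replaces 3 → [2, 9]
4 → replaces 9 → [2, 4]
1 → replaces 2 → [1, 4]
8 → extends → [1, 4, 8]
Three tails, so the longest strictly increasing subsequence has length 3 (e.g. 3, 4, 8).

3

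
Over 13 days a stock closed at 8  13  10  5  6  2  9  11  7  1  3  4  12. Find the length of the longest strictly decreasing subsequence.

5

Let dp[i] be the longest strictly decreasing subsequence ending at i:
i:      1  2  3  4  5  6  7  8  9 10 11 12 13
a[i]:   8 13 10  5  6  2  9 11  7  1  3  4 12
dp:     1  1  2  3  3  4  3  2  4  5  5  5  2
Maximum is 5.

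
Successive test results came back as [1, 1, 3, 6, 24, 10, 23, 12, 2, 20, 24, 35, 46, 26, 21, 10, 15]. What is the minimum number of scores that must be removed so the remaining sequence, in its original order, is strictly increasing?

8

Fewest deletions = n − (longest strictly increasing subsequence).
i:      1  2  3  4  5  6  7  8  9 10 11 12 13 14 15 16 17
a[i]:   1  1  3  6 24 10 23 12  2 20 24 35 46 26 21 10 15
dp:     1  1  2  3  4  4  5  5  2  6  7  8  9  8  7  4  6
max dp = 9, so deletions = 17 − 9 = 8.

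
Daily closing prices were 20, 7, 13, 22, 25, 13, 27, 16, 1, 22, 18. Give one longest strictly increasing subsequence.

7, 13, 22, 25, 27

Patience tails give the LIS length; then backtrack through the dp parents:
20 → extends → [20]
7 → replaces 20 → [7]
13 → extends → [7, 13]
22 → extends → [7, 13, 22]
25 → extends → [7, 13, 22, 25]
13 → already a tail → [7, 13, 22, 25]
27 → extends → [7, 13, 22, 25, 27]
16 → replaces 22 → [7, 13, 16, 25, 27]
1 → replaces 7 → [1, 13, 16, 25, 27]
22 → replaces 25 → [1, 13, 16, 22, 27]
18 → replaces 22 → [1, 13, 16, 18, 27]
Length 5; one witness is 7, 13, 22, 25, 27.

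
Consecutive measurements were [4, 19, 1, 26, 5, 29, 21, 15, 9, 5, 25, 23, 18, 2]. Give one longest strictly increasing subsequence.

Patience tails give the LIS length; then backtrack through the dp parents:
4 → extends → [4]
19 → extends → [4, 19]
1 → replaces 4 → [1, 19]
26 → extends → [1, 19, 26]
5 → replaces 19 → [1, 5, 26]
29 → extends → [1, 5, 26, 29]
21 → replaces 26 → [1, 5, 21, 29]
15 → replaces 21 → [1, 5, 15, 29]
9 → replaces 15 → [1, 5, 9, 29]
5 → already a tail → [1, 5, 9, 29]
25 → replaces 29 → [1, 5, 9, 25]
23 → replaces 25 → [1, 5, 9, 23]
18 → replaces 23 → [1, 5, 9, 18]
2 → replaces 5 → [1, 2, 9, 18]
Length 4; one witness is 4, 19, 26, 29.

4, 19, 26, 29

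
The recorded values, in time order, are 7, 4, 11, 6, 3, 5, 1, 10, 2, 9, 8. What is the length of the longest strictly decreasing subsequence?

4

Let dp[i] be the longest strictly decreasing subsequence ending at i:
i:      1  2  3  4  5  6  7  8  9 10 11
a[i]:   7  4 11  6  3  5  1 10  2  9  8
dp:     1  2  1  2  3  3  4  2  4  3  4
Maximum is 4.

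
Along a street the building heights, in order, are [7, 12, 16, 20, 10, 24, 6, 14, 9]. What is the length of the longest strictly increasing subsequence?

5

Track the smallest tail for each achievable length (strict):
7 → extends → [7]
12 → extends → [7, 12]
16 → extends → [7, 12, 16]
20 → extends → [7, 12, 16, 20]
10 → replaces 12 → [7, 10, 16, 20]
24 → extends → [7, 10, 16, 20, 24]
6 → replaces 7 → [6, 10, 16, 20, 24]
14 → replaces 16 → [6, 10, 14, 20, 24]
9 → replaces 10 → [6, 9, 14, 20, 24]
Five tails, so the longest strictly increasing subsequence has length 5 (e.g. 7, 12, 16, 20, 24).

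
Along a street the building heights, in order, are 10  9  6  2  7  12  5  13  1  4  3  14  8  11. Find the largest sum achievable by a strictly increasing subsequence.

52

Let S[i] be the best sum of a strictly increasing subsequence ending at i:
i:      1  2  3  4  5  6  7  8  9 10 11 12 13 14
a[i]:  10  9  6  2  7 12  5 13  1  4  3 14  8 11
S:     10  9  6  2 13 25  7 38  1  6  5 52 21 32
Maximum is 52 (e.g. 6 + 7 + 12 + 13 + 14).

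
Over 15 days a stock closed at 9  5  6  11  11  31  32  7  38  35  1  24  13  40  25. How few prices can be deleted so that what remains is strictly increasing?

8

Fewest deletions = n − (longest strictly increasing subsequence).
Patience tails:
9 → extends → [9]
5 → replaces 9 → [5]
6 → extends → [5, 6]
11 → extends → [5, 6, 11]
11 → already a tail → [5, 6, 11]
31 → extends → [5, 6, 11, 31]
32 → extends → [5, 6, 11, 31, 32]
7 → replaces 11 → [5, 6, 7, 31, 32]
38 → extends → [5, 6, 7, 31, 32, 38]
35 → replaces 38 → [5, 6, 7, 31, 32, 35]
1 → replaces 5 → [1, 6, 7, 31, 32, 35]
24 → replaces 31 → [1, 6, 7, 24, 32, 35]
13 → replaces 24 → [1, 6, 7, 13, 32, 35]
40 → extends → [1, 6, 7, 13, 32, 35, 40]
25 → replaces 32 → [1, 6, 7, 13, 25, 35, 40]
Longest strictly increasing subsequence has length 7, so deletions = 15 − 7 = 8.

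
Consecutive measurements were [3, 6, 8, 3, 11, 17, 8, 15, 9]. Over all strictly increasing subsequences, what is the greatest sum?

Let S[i] be the best sum of a strictly increasing subsequence ending at i:
i:      1  2  3  4  5  6  7  8  9
a[i]:   3  6  8  3 11 17  8 15  9
S:      3  9 17  3 28 45 17 43 26
Maximum is 45 (e.g. 3 + 6 + 8 + 11 + 17).

45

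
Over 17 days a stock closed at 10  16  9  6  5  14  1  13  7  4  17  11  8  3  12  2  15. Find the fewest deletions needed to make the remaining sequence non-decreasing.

12

Fewest deletions = n − (longest non-decreasing subsequence).
Patience tails:
10 → extends → [10]
16 → extends → [10, 16]
9 → replaces 10 → [9, 16]
6 → replaces 9 → [6, 16]
5 → replaces 6 → [5, 16]
14 → replaces 16 → [5, 14]
1 → replaces 5 → [1, 14]
13 → replaces 14 → [1, 13]
7 → replaces 13 → [1, 7]
4 → replaces 7 → [1, 4]
17 → extends → [1, 4, 17]
11 → replaces 17 → [1, 4, 11]
8 → replaces 11 → [1, 4, 8]
3 → replaces 4 → [1, 3, 8]
12 → extends → [1, 3, 8, 12]
2 → replaces 3 → [1, 2, 8, 12]
15 → extends → [1, 2, 8, 12, 15]
Longest non-decreasing subsequence has length 5, so deletions = 17 − 5 = 12.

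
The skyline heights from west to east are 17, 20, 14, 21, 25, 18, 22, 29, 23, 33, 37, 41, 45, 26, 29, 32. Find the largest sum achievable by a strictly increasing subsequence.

268

Let S[i] be the best sum of a strictly increasing subsequence ending at i:
i:       1   2   3   4   5   6   7   8   9  10  11  12  13  14  15  16
a[i]:   17  20  14  21  25  18  22  29  23  33  37  41  45  26  29  32
S:      17  37  14  58  83  35  80 112 103 145 182 223 268 129 158 190
Maximum is 268 (e.g. 17 + 20 + 21 + 25 + 29 + 33 + 37 + 41 + 45).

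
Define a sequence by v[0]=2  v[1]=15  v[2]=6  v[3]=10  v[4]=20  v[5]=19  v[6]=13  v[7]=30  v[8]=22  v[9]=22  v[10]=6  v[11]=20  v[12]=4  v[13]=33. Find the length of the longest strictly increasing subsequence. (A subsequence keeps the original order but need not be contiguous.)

6

Track the smallest tail for each achievable length (strict):
2 → extends → [2]
15 → extends → [2, 15]
6 → replaces 15 → [2, 6]
10 → extends → [2, 6, 10]
20 → extends → [2, 6, 10, 20]
19 → replaces 20 → [2, 6, 10, 19]
13 → replaces 19 → [2, 6, 10, 13]
30 → extends → [2, 6, 10, 13, 30]
22 → replaces 30 → [2, 6, 10, 13, 22]
22 → already a tail → [2, 6, 10, 13, 22]
6 → already a tail → [2, 6, 10, 13, 22]
20 → replaces 22 → [2, 6, 10, 13, 20]
4 → replaces 6 → [2, 4, 10, 13, 20]
33 → extends → [2, 4, 10, 13, 20, 33]
Six tails, so the longest strictly increasing subsequence has length 6 (e.g. 2, 6, 10, 20, 30, 33).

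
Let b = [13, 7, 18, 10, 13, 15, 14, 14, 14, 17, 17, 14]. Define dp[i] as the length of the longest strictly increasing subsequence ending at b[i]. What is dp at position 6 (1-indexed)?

dp[i] = 1 + max{dp[j] : j<i, b[j]<b[i]} (or 1 if no such j):
i:      1  2  3  4  5  6  7  8  9 10 11 12
b[i]:  13  7 18 10 13 15 14 14 14 17 17 14
dp:     1  1  2  2  3  4  4  4  4  5  5  4
At index 6 the value is 4.

4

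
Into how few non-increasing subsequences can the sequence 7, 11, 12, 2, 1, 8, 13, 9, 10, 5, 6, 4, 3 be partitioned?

4

Place each on the leftmost legal pile:
7 → new pile 1 (tops now [7])
11 → new pile 2 (tops now [7, 11])
12 → new pile 3 (tops now [7, 11, 12])
2 → pile 1 (tops now [2, 11, 12])
1 → pile 1 (tops now [1, 11, 12])
8 → pile 2 (tops now [1, 8, 12])
13 → new pile 4 (tops now [1, 8, 12, 13])
9 → pile 3 (tops now [1, 8, 9, 13])
10 → pile 4 (tops now [1, 8, 9, 10])
5 → pile 2 (tops now [1, 5, 9, 10])
6 → pile 3 (tops now [1, 5, 6, 10])
4 → pile 2 (tops now [1, 4, 6, 10])
3 → pile 2 (tops now [1, 3, 6, 10])
Four piles.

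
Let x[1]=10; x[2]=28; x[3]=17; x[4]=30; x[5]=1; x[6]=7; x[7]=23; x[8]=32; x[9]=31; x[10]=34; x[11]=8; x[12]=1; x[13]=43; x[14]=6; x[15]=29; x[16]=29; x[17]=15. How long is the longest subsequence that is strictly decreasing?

Negate each value so 'decreasing' becomes 'increasing', then run patience tails on the negated sequence:
-10 → extends → [-10]
-28 → replaces -10 → [-28]
-17 → extends → [-28, -17]
-30 → replaces -28 → [-30, -17]
-1 → extends → [-30, -17, -1]
-7 → replaces -1 → [-30, -17, -7]
-23 → replaces -17 → [-30, -23, -7]
-32 → replaces -30 → [-32, -23, -7]
-31 → replaces -23 → [-32, -31, -7]
-34 → replaces -32 → [-34, -31, -7]
-8 → replaces -7 → [-34, -31, -8]
-1 → extends → [-34, -31, -8, -1]
-43 → replaces -34 → [-43, -31, -8, -1]
-6 → replaces -1 → [-43, -31, -8, -6]
-29 → replaces -8 → [-43, -31, -29, -6]
-29 → already a tail → [-43, -31, -29, -6]
-15 → replaces -6 → [-43, -31, -29, -15]
Four tails, so the longest strictly decreasing subsequence of the original has length 4.

4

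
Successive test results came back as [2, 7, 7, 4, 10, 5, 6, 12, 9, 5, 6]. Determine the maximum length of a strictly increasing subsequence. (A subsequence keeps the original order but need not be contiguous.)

Track the smallest tail for each achievable length (strict):
2 → extends → [2]
7 → extends → [2, 7]
7 → already a tail → [2, 7]
4 → replaces 7 → [2, 4]
10 → extends → [2, 4, 10]
5 → replaces 10 → [2, 4, 5]
6 → extends → [2, 4, 5, 6]
12 → extends → [2, 4, 5, 6, 12]
9 → replaces 12 → [2, 4, 5, 6, 9]
5 → already a tail → [2, 4, 5, 6, 9]
6 → already a tail → [2, 4, 5, 6, 9]
Five tails, so the longest strictly increasing subsequence has length 5 (e.g. 2, 4, 5, 6, 12).

5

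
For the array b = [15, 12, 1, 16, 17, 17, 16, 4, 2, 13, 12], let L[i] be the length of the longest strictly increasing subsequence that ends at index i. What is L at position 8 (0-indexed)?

2

dp[i] = 1 + max{dp[j] : j<i, b[j]<b[i]} (or 1 if no such j):
i:      0  1  2  3  4  5  6  7  8  9 10
b[i]:  15 12  1 16 17 17 16  4  2 13 12
dp:     1  1  1  2  3  3  2  2  2  3  3
At index 8 the value is 2.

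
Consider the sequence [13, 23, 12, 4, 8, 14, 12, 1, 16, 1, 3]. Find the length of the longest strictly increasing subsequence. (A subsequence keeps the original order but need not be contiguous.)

4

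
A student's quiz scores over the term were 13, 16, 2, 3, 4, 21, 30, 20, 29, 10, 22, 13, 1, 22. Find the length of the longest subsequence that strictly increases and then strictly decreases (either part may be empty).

9

inc[i] = longest strictly increasing subsequence ending at i; dec[i] = longest strictly decreasing subsequence starting at i:
i:      1  2  3  4  5  6  7  8  9 10 11 12 13 14
a[i]:  13 16  2  3  4 21 30 20 29 10 22 13  1 22
inc:    1  2  1  2  3  4  5  4  5  4  5  5  1  6
dec:    3  3  2  2  2  4  5  3  4  2  3  2  1  1
Best peak at i=7 (value 30): inc=5, dec=5, length 5+5−1 = 9.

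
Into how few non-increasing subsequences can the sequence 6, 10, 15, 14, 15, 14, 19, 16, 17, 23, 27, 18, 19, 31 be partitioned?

9

Place each on the leftmost legal pile:
6 → new pile 1 (tops now [6])
10 → new pile 2 (tops now [6, 10])
15 → new pile 3 (tops now [6, 10, 15])
14 → pile 3 (tops now [6, 10, 14])
15 → new pile 4 (tops now [6, 10, 14, 15])
14 → pile 3 (tops now [6, 10, 14, 15])
19 → new pile 5 (tops now [6, 10, 14, 15, 19])
16 → pile 5 (tops now [6, 10, 14, 15, 16])
17 → new pile 6 (tops now [6, 10, 14, 15, 16, 17])
23 → new pile 7 (tops now [6, 10, 14, 15, 16, 17, 23])
27 → new pile 8 (tops now [6, 10, 14, 15, 16, 17, 23, 27])
18 → pile 7 (tops now [6, 10, 14, 15, 16, 17, 18, 27])
19 → pile 8 (tops now [6, 10, 14, 15, 16, 17, 18, 19])
31 → new pile 9 (tops now [6, 10, 14, 15, 16, 17, 18, 19, 31])
Nine piles.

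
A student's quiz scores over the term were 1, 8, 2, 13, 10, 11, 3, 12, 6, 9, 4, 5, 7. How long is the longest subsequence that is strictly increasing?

6

Let dp[i] be the length of the longest such subsequence ending at index i:
i:      1  2  3  4  5  6  7  8  9 10 11 12 13
a[i]:   1  8  2 13 10 11  3 12  6  9  4  5  7
dp:     1  2  2  3  3  4  3  5  4  5  4  5  6
Maximum dp value is 6.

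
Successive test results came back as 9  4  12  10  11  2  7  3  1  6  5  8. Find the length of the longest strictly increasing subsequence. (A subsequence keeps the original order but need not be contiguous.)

4

Let dp[i] be the length of the longest such subsequence ending at index i:
i:      1  2  3  4  5  6  7  8  9 10 11 12
a[i]:   9  4 12 10 11  2  7  3  1  6  5  8
dp:     1  1  2  2  3  1  2  2  1  3  3  4
Maximum dp value is 4.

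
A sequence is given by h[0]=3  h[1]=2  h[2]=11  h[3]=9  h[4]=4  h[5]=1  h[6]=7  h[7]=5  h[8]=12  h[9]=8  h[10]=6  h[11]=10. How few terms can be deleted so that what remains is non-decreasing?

7

Fewest deletions = n − (longest non-decreasing subsequence).
i:      0  1  2  3  4  5  6  7  8  9 10 11
h[i]:   3  2 11  9  4  1  7  5 12  8  6 10
dp:     1  1  2  2  2  1  3  3  4  4  4  5
max dp = 5, so deletions = 12 − 5 = 7.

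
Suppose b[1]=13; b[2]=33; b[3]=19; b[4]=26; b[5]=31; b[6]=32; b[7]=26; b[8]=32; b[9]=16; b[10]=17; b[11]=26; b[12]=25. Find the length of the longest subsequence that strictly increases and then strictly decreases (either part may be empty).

7

inc[i] = longest strictly increasing subsequence ending at i; dec[i] = longest strictly decreasing subsequence starting at i:
i:      1  2  3  4  5  6  7  8  9 10 11 12
b[i]:  13 33 19 26 31 32 26 32 16 17 26 25
inc:    1  2  2  3  4  5  3  5  2  3  4  4
dec:    1  4  2  2  3  3  2  3  1  1  2  1
Best peak at i=6 (value 32): inc=5, dec=3, length 5+3−1 = 7.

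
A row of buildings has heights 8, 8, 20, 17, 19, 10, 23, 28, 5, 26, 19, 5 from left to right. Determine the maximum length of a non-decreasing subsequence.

6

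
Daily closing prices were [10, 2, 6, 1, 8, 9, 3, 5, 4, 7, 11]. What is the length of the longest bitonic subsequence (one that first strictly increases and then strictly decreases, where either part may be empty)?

inc[i] = longest strictly increasing subsequence ending at i; dec[i] = longest strictly decreasing subsequence starting at i:
i:      1  2  3  4  5  6  7  8  9 10 11
a[i]:  10  2  6  1  8  9  3  5  4  7 11
inc:    1  1  2  1  3  4  2  3  3  4  5
dec:    4  2  3  1  3  3  1  2  1  1  1
Best peak at i=6 (value 9): inc=4, dec=3, length 4+3−1 = 6.

6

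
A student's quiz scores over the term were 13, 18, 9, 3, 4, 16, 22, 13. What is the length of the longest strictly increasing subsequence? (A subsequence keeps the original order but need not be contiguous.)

Track the smallest tail for each achievable length (strict):
13 → extends → [13]
18 → extends → [13, 18]
9 → replaces 13 → [9, 18]
3 → replaces 9 → [3, 18]
4 → replaces 18 → [3, 4]
16 → extends → [3, 4, 16]
22 → extends → [3, 4, 16, 22]
13 → replaces 16 → [3, 4, 13, 22]
Four tails, so the longest strictly increasing subsequence has length 4 (e.g. 3, 4, 16, 22).

4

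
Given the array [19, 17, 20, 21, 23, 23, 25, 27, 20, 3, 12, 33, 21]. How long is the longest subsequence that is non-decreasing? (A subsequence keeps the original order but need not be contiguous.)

8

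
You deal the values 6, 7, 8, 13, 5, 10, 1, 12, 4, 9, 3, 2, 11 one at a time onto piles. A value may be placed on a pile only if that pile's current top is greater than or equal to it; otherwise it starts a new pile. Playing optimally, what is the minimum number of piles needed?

5

Place each on the leftmost legal pile:
6 → new pile 1 (tops now [6])
7 → new pile 2 (tops now [6, 7])
8 → new pile 3 (tops now [6, 7, 8])
13 → new pile 4 (tops now [6, 7, 8, 13])
5 → pile 1 (tops now [5, 7, 8, 13])
10 → pile 4 (tops now [5, 7, 8, 10])
1 → pile 1 (tops now [1, 7, 8, 10])
12 → new pile 5 (tops now [1, 7, 8, 10, 12])
4 → pile 2 (tops now [1, 4, 8, 10, 12])
9 → pile 4 (tops now [1, 4, 8, 9, 12])
3 → pile 2 (tops now [1, 3, 8, 9, 12])
2 → pile 2 (tops now [1, 2, 8, 9, 12])
11 → pile 5 (tops now [1, 2, 8, 9, 11])
Five piles.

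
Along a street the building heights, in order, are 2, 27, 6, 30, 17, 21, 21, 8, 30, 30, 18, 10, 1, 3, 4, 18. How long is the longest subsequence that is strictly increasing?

Let dp[i] be the length of the longest such subsequence ending at index i:
i:      1  2  3  4  5  6  7  8  9 10 11 12 13 14 15 16
a[i]:   2 27  6 30 17 21 21  8 30 30 18 10  1  3  4 18
dp:     1  2  2  3  3  4  4  3  5  5  4  4  1  2  3  5
Maximum dp value is 5.

5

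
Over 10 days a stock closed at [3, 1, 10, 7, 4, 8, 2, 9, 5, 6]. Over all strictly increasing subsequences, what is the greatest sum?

Let S[i] be the best sum of a strictly increasing subsequence ending at i:
i:      1  2  3  4  5  6  7  8  9 10
a[i]:   3  1 10  7  4  8  2  9  5  6
S:      3  1 13 10  7 18  3 27 12 18
Maximum is 27 (e.g. 3 + 7 + 8 + 9).

27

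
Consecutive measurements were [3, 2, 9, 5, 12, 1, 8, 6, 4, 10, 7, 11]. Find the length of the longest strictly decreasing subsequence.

4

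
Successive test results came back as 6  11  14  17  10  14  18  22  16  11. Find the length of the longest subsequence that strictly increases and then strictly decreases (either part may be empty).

inc[i] = longest strictly increasing subsequence ending at i; dec[i] = longest strictly decreasing subsequence starting at i:
i:      1  2  3  4  5  6  7  8  9 10
a[i]:   6 11 14 17 10 14 18 22 16 11
inc:    1  2  3  4  2  3  5  6  4  3
dec:    1  2  2  3  1  2  3  3  2  1
Best peak at i=8 (value 22): inc=6, dec=3, length 6+3−1 = 8.

8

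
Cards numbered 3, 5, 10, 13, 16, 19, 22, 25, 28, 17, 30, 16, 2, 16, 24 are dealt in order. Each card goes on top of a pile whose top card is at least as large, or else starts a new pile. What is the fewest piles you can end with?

Place each on the leftmost legal pile:
3 → new pile 1 (tops now [3])
5 → new pile 2 (tops now [3, 5])
10 → new pile 3 (tops now [3, 5, 10])
13 → new pile 4 (tops now [3, 5, 10, 13])
16 → new pile 5 (tops now [3, 5, 10, 13, 16])
19 → new pile 6 (tops now [3, 5, 10, 13, 16, 19])
22 → new pile 7 (tops now [3, 5, 10, 13, 16, 19, 22])
25 → new pile 8 (tops now [3, 5, 10, 13, 16, 19, 22, 25])
28 → new pile 9 (tops now [3, 5, 10, 13, 16, 19, 22, 25, 28])
17 → pile 6 (tops now [3, 5, 10, 13, 16, 17, 22, 25, 28])
30 → new pile 10 (tops now [3, 5, 10, 13, 16, 17, 22, 25, 28, 30])
16 → pile 5 (tops now [3, 5, 10, 13, 16, 17, 22, 25, 28, 30])
2 → pile 1 (tops now [2, 5, 10, 13, 16, 17, 22, 25, 28, 30])
16 → pile 5 (tops now [2, 5, 10, 13, 16, 17, 22, 25, 28, 30])
24 → pile 8 (tops now [2, 5, 10, 13, 16, 17, 22, 24, 28, 30])
Ten piles.

10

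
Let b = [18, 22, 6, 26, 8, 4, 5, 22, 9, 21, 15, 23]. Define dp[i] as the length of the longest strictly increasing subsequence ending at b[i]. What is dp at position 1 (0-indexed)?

2

dp[i] = 1 + max{dp[j] : j<i, b[j]<b[i]} (or 1 if no such j):
i:      0  1  2  3  4  5  6  7  8  9 10 11
b[i]:  18 22  6 26  8  4  5 22  9 21 15 23
dp:     1  2  1  3  2  1  2  3  3  4  4  5
At index 1 the value is 2.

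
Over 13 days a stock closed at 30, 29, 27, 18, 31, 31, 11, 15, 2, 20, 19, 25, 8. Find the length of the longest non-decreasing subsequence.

Track the smallest tail for each achievable length (allowing ties):
30 → extends → [30]
29 → replaces 30 → [29]
27 → replaces 29 → [27]
18 → replaces 27 → [18]
31 → extends → [18, 31]
31 → extends → [18, 31, 31]
11 → replaces 18 → [11, 31, 31]
15 → replaces 31 → [11, 15, 31]
2 → replaces 11 → [2, 15, 31]
20 → replaces 31 → [2, 15, 20]
19 → replaces 20 → [2, 15, 19]
25 → extends → [2, 15, 19, 25]
8 → replaces 15 → [2, 8, 19, 25]
Four tails, so the longest non-decreasing subsequence has length 4 (e.g. 11, 15, 20, 25).

4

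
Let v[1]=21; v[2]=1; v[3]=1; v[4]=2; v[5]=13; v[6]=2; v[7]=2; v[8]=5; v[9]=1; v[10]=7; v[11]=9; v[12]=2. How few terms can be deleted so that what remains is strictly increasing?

Fewest deletions = n − (longest strictly increasing subsequence).
i:      1  2  3  4  5  6  7  8  9 10 11 12
v[i]:  21  1  1  2 13  2  2  5  1  7  9  2
dp:     1  1  1  2  3  2  2  3  1  4  5  2
max dp = 5, so deletions = 12 − 5 = 7.

7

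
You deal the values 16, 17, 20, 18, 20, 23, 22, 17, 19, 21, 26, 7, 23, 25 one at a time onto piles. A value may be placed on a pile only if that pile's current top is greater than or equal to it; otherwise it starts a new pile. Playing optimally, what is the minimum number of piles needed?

7

Place each on the leftmost legal pile:
16 → new pile 1 (tops now [16])
17 → new pile 2 (tops now [16, 17])
20 → new pile 3 (tops now [16, 17, 20])
18 → pile 3 (tops now [16, 17, 18])
20 → new pile 4 (tops now [16, 17, 18, 20])
23 → new pile 5 (tops now [16, 17, 18, 20, 23])
22 → pile 5 (tops now [16, 17, 18, 20, 22])
17 → pile 2 (tops now [16, 17, 18, 20, 22])
19 → pile 4 (tops now [16, 17, 18, 19, 22])
21 → pile 5 (tops now [16, 17, 18, 19, 21])
26 → new pile 6 (tops now [16, 17, 18, 19, 21, 26])
7 → pile 1 (tops now [7, 17, 18, 19, 21, 26])
23 → pile 6 (tops now [7, 17, 18, 19, 21, 23])
25 → new pile 7 (tops now [7, 17, 18, 19, 21, 23, 25])
Seven piles.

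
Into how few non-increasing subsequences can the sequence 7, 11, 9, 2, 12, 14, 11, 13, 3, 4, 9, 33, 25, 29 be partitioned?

The minimum number of non-increasing subsequences covering a sequence equals the length of its longest strictly increasing subsequence.
LIS length is 6 (e.g. 7, 11, 12, 14, 25, 29), so 6 piles are needed.

6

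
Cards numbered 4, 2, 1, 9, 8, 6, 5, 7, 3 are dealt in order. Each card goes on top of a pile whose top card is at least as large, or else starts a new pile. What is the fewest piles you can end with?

3

Place each on the leftmost legal pile:
4 → new pile 1 (tops now [4])
2 → pile 1 (tops now [2])
1 → pile 1 (tops now [1])
9 → new pile 2 (tops now [1, 9])
8 → pile 2 (tops now [1, 8])
6 → pile 2 (tops now [1, 6])
5 → pile 2 (tops now [1, 5])
7 → new pile 3 (tops now [1, 5, 7])
3 → pile 2 (tops now [1, 3, 7])
Three piles.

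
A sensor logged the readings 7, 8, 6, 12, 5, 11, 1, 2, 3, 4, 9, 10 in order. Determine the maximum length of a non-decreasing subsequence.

6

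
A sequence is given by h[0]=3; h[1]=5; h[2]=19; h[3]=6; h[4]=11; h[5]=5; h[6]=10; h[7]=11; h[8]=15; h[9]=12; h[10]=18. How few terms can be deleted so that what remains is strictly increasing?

Fewest deletions = n − (longest strictly increasing subsequence).
i:      0  1  2  3  4  5  6  7  8  9 10
h[i]:   3  5 19  6 11  5 10 11 15 12 18
dp:     1  2  3  3  4  2  4  5  6  6  7
max dp = 7, so deletions = 11 − 7 = 4.

4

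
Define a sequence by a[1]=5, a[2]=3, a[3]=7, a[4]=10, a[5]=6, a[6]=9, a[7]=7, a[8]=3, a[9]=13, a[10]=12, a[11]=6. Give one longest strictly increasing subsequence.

Patience tails give the LIS length; then backtrack through the dp parents:
5 → extends → [5]
3 → replaces 5 → [3]
7 → extends → [3, 7]
10 → extends → [3, 7, 10]
6 → replaces 7 → [3, 6, 10]
9 → replaces 10 → [3, 6, 9]
7 → replaces 9 → [3, 6, 7]
3 → already a tail → [3, 6, 7]
13 → extends → [3, 6, 7, 13]
12 → replaces 13 → [3, 6, 7, 12]
6 → already a tail → [3, 6, 7, 12]
Length 4; one witness is 5, 7, 10, 13.

5, 7, 10, 13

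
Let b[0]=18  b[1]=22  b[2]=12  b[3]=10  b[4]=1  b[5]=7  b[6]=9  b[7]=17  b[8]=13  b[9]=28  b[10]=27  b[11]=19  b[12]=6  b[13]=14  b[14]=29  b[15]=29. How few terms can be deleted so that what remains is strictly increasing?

Fewest deletions = n − (longest strictly increasing subsequence).
Patience tails:
18 → extends → [18]
22 → extends → [18, 22]
12 → replaces 18 → [12, 22]
10 → replaces 12 → [10, 22]
1 → replaces 10 → [1, 22]
7 → replaces 22 → [1, 7]
9 → extends → [1, 7, 9]
17 → extends → [1, 7, 9, 17]
13 → replaces 17 → [1, 7, 9, 13]
28 → extends → [1, 7, 9, 13, 28]
27 → replaces 28 → [1, 7, 9, 13, 27]
19 → replaces 27 → [1, 7, 9, 13, 19]
6 → replaces 7 → [1, 6, 9, 13, 19]
14 → replaces 19 → [1, 6, 9, 13, 14]
29 → extends → [1, 6, 9, 13, 14, 29]
29 → already a tail → [1, 6, 9, 13, 14, 29]
Longest strictly increasing subsequence has length 6, so deletions = 16 − 6 = 10.

10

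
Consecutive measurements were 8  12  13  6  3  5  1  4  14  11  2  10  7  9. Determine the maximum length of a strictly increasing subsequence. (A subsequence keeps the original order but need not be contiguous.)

Let dp[i] be the length of the longest such subsequence ending at index i:
i:      1  2  3  4  5  6  7  8  9 10 11 12 13 14
a[i]:   8 12 13  6  3  5  1  4 14 11  2 10  7  9
dp:     1  2  3  1  1  2  1  2  4  3  2  3  3  4
Maximum dp value is 4.

4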